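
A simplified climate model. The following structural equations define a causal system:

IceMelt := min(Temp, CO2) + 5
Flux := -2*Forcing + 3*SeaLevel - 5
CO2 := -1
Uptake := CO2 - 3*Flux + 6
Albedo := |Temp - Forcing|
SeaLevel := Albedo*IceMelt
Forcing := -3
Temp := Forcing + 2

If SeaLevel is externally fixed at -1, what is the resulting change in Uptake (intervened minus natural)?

Intervening sets SeaLevel = -1 and removes its equation (SeaLevel := Albedo*IceMelt).
Flux = -2*Forcing + 3*SeaLevel - 5  [with Forcing=-3, SeaLevel=-1]  = -2
Uptake = CO2 - 3*Flux + 6  [with CO2=-1, Flux=-2]  = 11
Without intervention: Temp = Forcing + 2  [with Forcing=-3]  = -1; IceMelt = min(Temp, CO2) + 5  [with Temp=-1, CO2=-1]  = 4; Albedo = |Temp - Forcing|  [with Temp=-1, Forcing=-3]  = 2; SeaLevel = Albedo*IceMelt  [with Albedo=2, IceMelt=4]  = 8; Flux = -2*Forcing + 3*SeaLevel - 5  [with Forcing=-3, SeaLevel=8]  = 25; Uptake = CO2 - 3*Flux + 6  [with CO2=-1, Flux=25]  = -70.
Change = 11 − (-70) = 81.

81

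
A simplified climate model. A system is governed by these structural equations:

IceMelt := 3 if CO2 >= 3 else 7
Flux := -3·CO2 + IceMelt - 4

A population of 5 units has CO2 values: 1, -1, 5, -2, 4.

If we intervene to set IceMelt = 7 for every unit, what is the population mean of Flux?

do(IceMelt=7) breaks IceMelt's dependence on CO2. With IceMelt=7 fixed, Flux across the units is 0, 6, -12, 9, -9, mean -1.2.

-1.2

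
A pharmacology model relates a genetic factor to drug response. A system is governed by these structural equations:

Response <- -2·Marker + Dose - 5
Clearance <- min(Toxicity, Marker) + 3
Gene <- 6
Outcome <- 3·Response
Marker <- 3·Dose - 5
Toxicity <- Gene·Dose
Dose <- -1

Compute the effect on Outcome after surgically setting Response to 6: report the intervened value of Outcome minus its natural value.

The intervention breaks the incoming arrows to Response: Response <- -2·Marker + Dose - 5 no longer applies, and Response = 6.
Outcome = 3·Response  [with Response=6]  = 18
Without intervention: Marker = 3·Dose - 5  [with Dose=-1]  = -8; Response = -2·Marker + Dose - 5  [with Marker=-8, Dose=-1]  = 10; Outcome = 3·Response  [with Response=10]  = 30.
Change = 18 − 30 = -12.

-12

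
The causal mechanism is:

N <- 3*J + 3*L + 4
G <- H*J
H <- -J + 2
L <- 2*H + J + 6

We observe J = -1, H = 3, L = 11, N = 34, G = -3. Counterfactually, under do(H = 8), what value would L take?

The intervention breaks the incoming arrows to H: H <- -J + 2 no longer applies, and H = 8.
L = 2*H + J + 6  [with H=8, J=-1]  = 21

21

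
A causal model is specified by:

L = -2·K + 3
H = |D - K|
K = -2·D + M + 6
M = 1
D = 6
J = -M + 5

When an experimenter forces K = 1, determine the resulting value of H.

5

The intervention breaks the incoming arrows to K: K = -2·D + M + 6 no longer applies, and K = 1.
H = |D - K|  [with D=6, K=1]  = 5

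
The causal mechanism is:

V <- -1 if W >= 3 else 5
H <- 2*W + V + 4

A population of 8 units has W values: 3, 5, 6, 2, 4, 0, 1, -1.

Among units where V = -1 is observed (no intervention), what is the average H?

Conditioning on V=-1 selects the 4 unit(s) with W ∈ {3, 5, 6, 4}. Their H values: 9, 13, 15, 11. Mean = 12.

12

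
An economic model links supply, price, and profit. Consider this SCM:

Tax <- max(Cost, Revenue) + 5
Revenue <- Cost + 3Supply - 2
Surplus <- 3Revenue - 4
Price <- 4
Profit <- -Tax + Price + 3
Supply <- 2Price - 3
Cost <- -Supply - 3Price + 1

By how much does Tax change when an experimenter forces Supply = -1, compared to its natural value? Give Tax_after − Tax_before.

-7

do(Supply=-1) replaces the equation Supply <- 2Price - 3 with the constant Supply = -1.
Cost = -Supply - 3Price + 1  [with Supply=-1, Price=4]  = -10
Revenue = Cost + 3Supply - 2  [with Cost=-10, Supply=-1]  = -15
Tax = max(Cost, Revenue) + 5  [with Cost=-10, Revenue=-15]  = -5
Without intervention: Supply = 2Price - 3  [with Price=4]  = 5; Cost = -Supply - 3Price + 1  [with Supply=5, Price=4]  = -16; Revenue = Cost + 3Supply - 2  [with Cost=-16, Supply=5]  = -3; Tax = max(Cost, Revenue) + 5  [with Cost=-16, Revenue=-3]  = 2.
Change = -5 − 2 = -7.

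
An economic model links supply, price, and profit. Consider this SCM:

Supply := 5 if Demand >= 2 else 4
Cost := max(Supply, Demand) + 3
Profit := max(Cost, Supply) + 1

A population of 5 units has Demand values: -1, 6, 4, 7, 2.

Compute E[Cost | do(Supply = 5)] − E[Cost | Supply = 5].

-0.15

Under do(Supply=5), Supply's equation is replaced by Supply=5 for every unit. Per-unit Cost: 8, 9, 8, 10, 8. Mean = 8.6.
E[Cost|Supply=5] averages over only the 4 units with Supply=5 (Demand = 6, 4, 7, 2): Cost = 9, 8, 10, 8, mean 8.75.
Difference = 8.6 − 8.75 = -0.15.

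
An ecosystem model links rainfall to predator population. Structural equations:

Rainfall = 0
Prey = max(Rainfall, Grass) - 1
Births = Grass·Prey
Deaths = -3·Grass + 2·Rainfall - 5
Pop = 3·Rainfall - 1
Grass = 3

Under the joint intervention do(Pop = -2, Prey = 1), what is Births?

3

Under do(Pop = -2, Prey = 1), each intervened variable's structural equation is replaced by its fixed value.
Births = Grass·Prey  [with Grass=3, Prey=1]  = 3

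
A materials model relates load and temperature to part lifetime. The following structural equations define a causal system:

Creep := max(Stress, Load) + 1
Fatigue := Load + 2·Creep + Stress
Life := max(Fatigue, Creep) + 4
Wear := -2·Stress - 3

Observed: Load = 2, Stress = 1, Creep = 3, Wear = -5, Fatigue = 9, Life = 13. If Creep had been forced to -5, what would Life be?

-1

The intervention breaks the incoming arrows to Creep: Creep := max(Stress, Load) + 1 no longer applies, and Creep = -5.
Fatigue = Load + 2·Creep + Stress  [with Load=2, Creep=-5, Stress=1]  = -7
Life = max(Fatigue, Creep) + 4  [with Fatigue=-7, Creep=-5]  = -1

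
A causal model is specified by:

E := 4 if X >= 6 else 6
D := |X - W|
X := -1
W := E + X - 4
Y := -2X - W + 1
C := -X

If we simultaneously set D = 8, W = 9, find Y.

The joint intervention fixes D = 8, W = 9, removing each variable's own equation.
Y = -2X - W + 1  [with X=-1, W=9]  = -6

-6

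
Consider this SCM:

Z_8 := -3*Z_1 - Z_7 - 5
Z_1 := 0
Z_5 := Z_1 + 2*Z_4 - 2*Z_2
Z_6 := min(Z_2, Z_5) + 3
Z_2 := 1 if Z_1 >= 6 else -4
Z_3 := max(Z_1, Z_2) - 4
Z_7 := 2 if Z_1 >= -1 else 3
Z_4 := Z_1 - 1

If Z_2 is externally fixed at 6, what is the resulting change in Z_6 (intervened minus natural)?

-10

Under do(Z_2=6), the mechanism Z_2 := 1 if Z_1 >= 6 else -4 is discarded; Z_2 is fixed at 6.
Z_4 = Z_1 - 1  [with Z_1=0]  = -1
Z_5 = Z_1 + 2*Z_4 - 2*Z_2  [with Z_1=0, Z_4=-1, Z_2=6]  = -14
Z_6 = min(Z_2, Z_5) + 3  [with Z_2=6, Z_5=-14]  = -11
Without intervention: Z_2 = 1 if Z_1 >= 6 else -4  [with Z_1=0]  = -4; Z_4 = Z_1 - 1  [with Z_1=0]  = -1; Z_5 = Z_1 + 2*Z_4 - 2*Z_2  [with Z_1=0, Z_4=-1, Z_2=-4]  = 6; Z_6 = min(Z_2, Z_5) + 3  [with Z_2=-4, Z_5=6]  = -1.
Change = -11 − (-1) = -10.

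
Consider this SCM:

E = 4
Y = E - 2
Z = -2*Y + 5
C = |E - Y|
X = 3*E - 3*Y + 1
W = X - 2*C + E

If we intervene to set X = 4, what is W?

The intervention breaks the incoming arrows to X: X = 3*E - 3*Y + 1 no longer applies, and X = 4.
Y = E - 2  [with E=4]  = 2
C = |E - Y|  [with E=4, Y=2]  = 2
W = X - 2*C + E  [with X=4, C=2, E=4]  = 4

4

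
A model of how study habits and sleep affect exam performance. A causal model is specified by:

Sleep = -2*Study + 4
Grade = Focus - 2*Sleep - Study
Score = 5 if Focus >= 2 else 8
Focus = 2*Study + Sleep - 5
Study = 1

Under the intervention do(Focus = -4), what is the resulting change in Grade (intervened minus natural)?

do(Focus=-4) replaces the equation Focus = 2*Study + Sleep - 5 with the constant Focus = -4.
Sleep = -2*Study + 4  [with Study=1]  = 2
Grade = Focus - 2*Sleep - Study  [with Focus=-4, Sleep=2, Study=1]  = -9
Without intervention: Sleep = -2*Study + 4  [with Study=1]  = 2; Focus = 2*Study + Sleep - 5  [with Study=1, Sleep=2]  = -1; Grade = Focus - 2*Sleep - Study  [with Focus=-1, Sleep=2, Study=1]  = -6.
Change = -9 − (-6) = -3.

-3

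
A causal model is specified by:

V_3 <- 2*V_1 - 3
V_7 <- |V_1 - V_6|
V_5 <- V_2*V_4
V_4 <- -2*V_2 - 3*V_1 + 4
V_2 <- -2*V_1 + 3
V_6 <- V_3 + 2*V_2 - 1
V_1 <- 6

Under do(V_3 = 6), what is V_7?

19

The intervention breaks the incoming arrows to V_3: V_3 <- 2*V_1 - 3 no longer applies, and V_3 = 6.
V_2 = -2*V_1 + 3  [with V_1=6]  = -9
V_6 = V_3 + 2*V_2 - 1  [with V_3=6, V_2=-9]  = -13
V_7 = |V_1 - V_6|  [with V_1=6, V_6=-13]  = 19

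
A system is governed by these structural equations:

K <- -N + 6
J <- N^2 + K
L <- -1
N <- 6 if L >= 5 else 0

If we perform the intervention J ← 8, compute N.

The intervention breaks the incoming arrows to J: J <- N^2 + K no longer applies, and J = 8.
Since N is not a descendant of the intervened variable, it is unaffected.
N = 6 if L >= 5 else 0  [with L=-1]  = 0

0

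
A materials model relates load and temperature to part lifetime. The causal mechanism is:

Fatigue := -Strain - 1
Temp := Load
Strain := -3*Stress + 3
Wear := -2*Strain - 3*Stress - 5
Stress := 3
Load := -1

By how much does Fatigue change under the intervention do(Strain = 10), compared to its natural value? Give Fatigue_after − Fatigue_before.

-16

The intervention breaks the incoming arrows to Strain: Strain := -3*Stress + 3 no longer applies, and Strain = 10.
Fatigue = -Strain - 1  [with Strain=10]  = -11
Without intervention: Strain = -3*Stress + 3  [with Stress=3]  = -6; Fatigue = -Strain - 1  [with Strain=-6]  = 5.
Change = -11 − 5 = -16.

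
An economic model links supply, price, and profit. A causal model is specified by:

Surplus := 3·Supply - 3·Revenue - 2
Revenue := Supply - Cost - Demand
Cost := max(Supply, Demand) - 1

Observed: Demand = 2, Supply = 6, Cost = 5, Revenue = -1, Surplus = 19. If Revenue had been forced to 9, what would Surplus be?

Intervening sets Revenue = 9 and removes its equation (Revenue := Supply - Cost - Demand).
Surplus = 3·Supply - 3·Revenue - 2  [with Supply=6, Revenue=9]  = -11

-11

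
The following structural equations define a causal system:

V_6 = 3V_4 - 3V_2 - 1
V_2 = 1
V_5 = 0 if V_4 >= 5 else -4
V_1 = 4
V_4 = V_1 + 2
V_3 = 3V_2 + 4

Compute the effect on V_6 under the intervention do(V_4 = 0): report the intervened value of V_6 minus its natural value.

-18

Under do(V_4=0), the mechanism V_4 = V_1 + 2 is discarded; V_4 is fixed at 0.
V_6 = 3V_4 - 3V_2 - 1  [with V_4=0, V_2=1]  = -4
Without intervention: V_4 = V_1 + 2  [with V_1=4]  = 6; V_6 = 3V_4 - 3V_2 - 1  [with V_4=6, V_2=1]  = 14.
Change = -4 − 14 = -18.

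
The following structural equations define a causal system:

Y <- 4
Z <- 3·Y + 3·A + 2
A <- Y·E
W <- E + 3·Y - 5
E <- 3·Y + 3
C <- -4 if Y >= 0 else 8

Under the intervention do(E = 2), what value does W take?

The intervention breaks the incoming arrows to E: E <- 3·Y + 3 no longer applies, and E = 2.
W = E + 3·Y - 5  [with E=2, Y=4]  = 9

9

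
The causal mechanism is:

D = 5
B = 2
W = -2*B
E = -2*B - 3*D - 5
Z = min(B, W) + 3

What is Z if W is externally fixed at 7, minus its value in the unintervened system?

do(W=7) replaces the equation W = -2*B with the constant W = 7.
Z = min(B, W) + 3  [with B=2, W=7]  = 5
Without intervention: W = -2*B  [with B=2]  = -4; Z = min(B, W) + 3  [with B=2, W=-4]  = -1.
Change = 5 − (-1) = 6.

6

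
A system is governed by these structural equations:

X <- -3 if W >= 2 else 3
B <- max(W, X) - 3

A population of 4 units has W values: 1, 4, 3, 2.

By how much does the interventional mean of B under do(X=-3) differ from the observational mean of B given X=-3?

-0.5

Under do(X=-3), X's equation is replaced by X=-3 for every unit. Per-unit B: -2, 1, 0, -1. Mean = -0.5.
Observing X=-3 restricts to units where X's equation naturally yields -3: W ∈ {4, 3, 2}. In that subpopulation B = 1, 0, -1, mean 0.
Difference = -0.5 − 0 = -0.5.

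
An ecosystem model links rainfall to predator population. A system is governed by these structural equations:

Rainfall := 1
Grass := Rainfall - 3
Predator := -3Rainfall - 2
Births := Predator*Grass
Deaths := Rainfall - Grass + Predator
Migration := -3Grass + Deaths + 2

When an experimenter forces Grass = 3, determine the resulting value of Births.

-15

Under do(Grass=3), the mechanism Grass := Rainfall - 3 is discarded; Grass is fixed at 3.
Predator = -3Rainfall - 2  [with Rainfall=1]  = -5
Births = Predator*Grass  [with Predator=-5, Grass=3]  = -15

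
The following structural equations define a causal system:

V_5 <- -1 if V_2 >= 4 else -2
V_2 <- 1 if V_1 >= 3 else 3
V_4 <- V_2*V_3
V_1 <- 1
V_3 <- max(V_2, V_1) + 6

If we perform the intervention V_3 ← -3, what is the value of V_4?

The intervention breaks the incoming arrows to V_3: V_3 <- max(V_2, V_1) + 6 no longer applies, and V_3 = -3.
V_2 = 1 if V_1 >= 3 else 3  [with V_1=1]  = 3
V_4 = V_2*V_3  [with V_2=3, V_3=-3]  = -9

-9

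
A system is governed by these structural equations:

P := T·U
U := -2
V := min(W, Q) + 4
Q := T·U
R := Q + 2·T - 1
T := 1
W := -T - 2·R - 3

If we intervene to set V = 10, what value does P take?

-2

Under do(V=10), the mechanism V := min(W, Q) + 4 is discarded; V is fixed at 10.
Since P is not a descendant of the intervened variable, it is unaffected.
P = T·U  [with T=1, U=-2]  = -2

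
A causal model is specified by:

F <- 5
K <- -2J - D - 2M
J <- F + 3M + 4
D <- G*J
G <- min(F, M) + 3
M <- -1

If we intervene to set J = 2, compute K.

Under do(J=2), the mechanism J <- F + 3M + 4 is discarded; J is fixed at 2.
G = min(F, M) + 3  [with F=5, M=-1]  = 2
D = G*J  [with G=2, J=2]  = 4
K = -2J - D - 2M  [with J=2, D=4, M=-1]  = -6

-6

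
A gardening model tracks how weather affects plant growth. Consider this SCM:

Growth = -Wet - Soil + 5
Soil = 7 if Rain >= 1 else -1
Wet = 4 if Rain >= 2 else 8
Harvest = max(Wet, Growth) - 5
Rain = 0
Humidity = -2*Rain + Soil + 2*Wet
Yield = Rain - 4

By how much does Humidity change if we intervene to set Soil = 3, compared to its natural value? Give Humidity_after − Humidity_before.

4

do(Soil=3) replaces the equation Soil = 7 if Rain >= 1 else -1 with the constant Soil = 3.
Wet = 4 if Rain >= 2 else 8  [with Rain=0]  = 8
Humidity = -2*Rain + Soil + 2*Wet  [with Rain=0, Soil=3, Wet=8]  = 19
Without intervention: Soil = 7 if Rain >= 1 else -1  [with Rain=0]  = -1; Wet = 4 if Rain >= 2 else 8  [with Rain=0]  = 8; Humidity = -2*Rain + Soil + 2*Wet  [with Rain=0, Soil=-1, Wet=8]  = 15.
Change = 19 − 15 = 4.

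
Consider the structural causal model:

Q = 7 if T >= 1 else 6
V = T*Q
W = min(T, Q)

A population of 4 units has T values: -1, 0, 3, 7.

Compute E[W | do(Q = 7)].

The intervention sets Q=7 in all 4 units regardless of T. Recomputing W per unit gives -1, 0, 3, 7; average 2.25.

2.25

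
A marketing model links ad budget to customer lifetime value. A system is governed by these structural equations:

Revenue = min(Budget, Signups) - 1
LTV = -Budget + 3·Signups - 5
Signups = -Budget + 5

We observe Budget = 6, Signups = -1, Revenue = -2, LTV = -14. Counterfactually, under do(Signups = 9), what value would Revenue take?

The intervention breaks the incoming arrows to Signups: Signups = -Budget + 5 no longer applies, and Signups = 9.
Revenue = min(Budget, Signups) - 1  [with Budget=6, Signups=9]  = 5

5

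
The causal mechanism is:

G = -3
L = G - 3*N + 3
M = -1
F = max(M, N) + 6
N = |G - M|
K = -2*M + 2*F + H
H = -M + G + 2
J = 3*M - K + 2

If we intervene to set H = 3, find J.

do(H=3) replaces the equation H = -M + G + 2 with the constant H = 3.
N = |G - M|  [with G=-3, M=-1]  = 2
F = max(M, N) + 6  [with M=-1, N=2]  = 8
K = -2*M + 2*F + H  [with M=-1, F=8, H=3]  = 21
J = 3*M - K + 2  [with M=-1, K=21]  = -22

-22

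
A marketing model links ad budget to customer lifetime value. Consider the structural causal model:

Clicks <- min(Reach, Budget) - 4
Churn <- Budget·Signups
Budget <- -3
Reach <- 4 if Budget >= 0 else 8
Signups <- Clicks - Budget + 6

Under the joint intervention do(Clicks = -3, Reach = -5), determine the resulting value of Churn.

Setting Clicks = -3, Reach = -5 by intervention discards those variables' equations.
Signups = Clicks - Budget + 6  [with Clicks=-3, Budget=-3]  = 6
Churn = Budget·Signups  [with Budget=-3, Signups=6]  = -18

-18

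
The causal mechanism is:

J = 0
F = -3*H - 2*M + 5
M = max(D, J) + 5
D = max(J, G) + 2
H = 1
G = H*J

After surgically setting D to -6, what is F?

-8

Under do(D=-6), the mechanism D = max(J, G) + 2 is discarded; D is fixed at -6.
M = max(D, J) + 5  [with D=-6, J=0]  = 5
F = -3*H - 2*M + 5  [with H=1, M=5]  = -8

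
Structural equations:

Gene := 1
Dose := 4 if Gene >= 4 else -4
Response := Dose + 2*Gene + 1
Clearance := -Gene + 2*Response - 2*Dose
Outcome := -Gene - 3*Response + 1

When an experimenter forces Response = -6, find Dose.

-4

Under do(Response=-6), the mechanism Response := Dose + 2*Gene + 1 is discarded; Response is fixed at -6.
Since Dose is not a descendant of the intervened variable, it is unaffected.
Dose = 4 if Gene >= 4 else -4  [with Gene=1]  = -4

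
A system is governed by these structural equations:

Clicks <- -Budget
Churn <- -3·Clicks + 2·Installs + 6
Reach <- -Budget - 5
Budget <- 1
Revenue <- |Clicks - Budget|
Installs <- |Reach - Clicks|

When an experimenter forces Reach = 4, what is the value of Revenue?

2

Under do(Reach=4), the mechanism Reach <- -Budget - 5 is discarded; Reach is fixed at 4.
No directed path runs from Reach to Revenue, so Revenue keeps its natural value.
Clicks = -Budget  [with Budget=1]  = -1
Revenue = |Clicks - Budget|  [with Clicks=-1, Budget=1]  = 2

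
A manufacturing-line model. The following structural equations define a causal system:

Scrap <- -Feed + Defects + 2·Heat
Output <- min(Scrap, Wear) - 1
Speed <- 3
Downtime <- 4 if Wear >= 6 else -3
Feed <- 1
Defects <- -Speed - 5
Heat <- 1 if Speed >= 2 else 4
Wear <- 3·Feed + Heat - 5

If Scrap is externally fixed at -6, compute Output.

Intervening sets Scrap = -6 and removes its equation (Scrap <- -Feed + Defects + 2·Heat).
Heat = 1 if Speed >= 2 else 4  [with Speed=3]  = 1
Wear = 3·Feed + Heat - 5  [with Feed=1, Heat=1]  = -1
Output = min(Scrap, Wear) - 1  [with Scrap=-6, Wear=-1]  = -7

-7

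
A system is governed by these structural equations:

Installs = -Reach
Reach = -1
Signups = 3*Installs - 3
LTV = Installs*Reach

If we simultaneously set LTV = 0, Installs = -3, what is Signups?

-12

Setting LTV = 0, Installs = -3 by intervention discards those variables' equations.
Signups = 3*Installs - 3  [with Installs=-3]  = -12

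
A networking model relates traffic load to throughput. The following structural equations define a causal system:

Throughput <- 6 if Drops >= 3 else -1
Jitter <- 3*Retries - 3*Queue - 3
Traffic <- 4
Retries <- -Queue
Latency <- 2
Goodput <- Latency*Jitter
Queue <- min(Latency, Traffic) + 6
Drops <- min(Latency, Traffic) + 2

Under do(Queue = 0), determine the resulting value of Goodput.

The intervention breaks the incoming arrows to Queue: Queue <- min(Latency, Traffic) + 6 no longer applies, and Queue = 0.
Retries = -Queue  [with Queue=0]  = 0
Jitter = 3*Retries - 3*Queue - 3  [with Retries=0, Queue=0]  = -3
Goodput = Latency*Jitter  [with Latency=2, Jitter=-3]  = -6

-6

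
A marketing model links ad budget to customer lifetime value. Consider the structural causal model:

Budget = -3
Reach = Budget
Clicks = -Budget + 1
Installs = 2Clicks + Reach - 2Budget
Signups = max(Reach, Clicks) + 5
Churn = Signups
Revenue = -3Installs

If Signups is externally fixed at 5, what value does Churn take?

5

The intervention breaks the incoming arrows to Signups: Signups = max(Reach, Clicks) + 5 no longer applies, and Signups = 5.
Churn = Signups  [with Signups=5]  = 5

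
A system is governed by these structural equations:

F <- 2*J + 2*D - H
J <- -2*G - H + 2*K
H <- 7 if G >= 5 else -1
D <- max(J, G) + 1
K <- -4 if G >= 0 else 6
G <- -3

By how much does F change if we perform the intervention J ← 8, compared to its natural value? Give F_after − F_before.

Under do(J=8), the mechanism J <- -2*G - H + 2*K is discarded; J is fixed at 8.
H = 7 if G >= 5 else -1  [with G=-3]  = -1
D = max(J, G) + 1  [with J=8, G=-3]  = 9
F = 2*J + 2*D - H  [with J=8, D=9, H=-1]  = 35
Without intervention: K = -4 if G >= 0 else 6  [with G=-3]  = 6; H = 7 if G >= 5 else -1  [with G=-3]  = -1; J = -2*G - H + 2*K  [with G=-3, H=-1, K=6]  = 19; D = max(J, G) + 1  [with J=19, G=-3]  = 20; F = 2*J + 2*D - H  [with J=19, D=20, H=-1]  = 79.
Change = 35 − 79 = -44.

-44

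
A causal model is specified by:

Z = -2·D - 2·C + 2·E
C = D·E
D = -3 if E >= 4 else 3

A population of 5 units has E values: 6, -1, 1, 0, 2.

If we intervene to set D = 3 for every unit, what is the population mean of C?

4.8

Under do(D=3), D's equation is replaced by D=3 for every unit. Per-unit C: 18, -3, 3, 0, 6. Mean = 4.8.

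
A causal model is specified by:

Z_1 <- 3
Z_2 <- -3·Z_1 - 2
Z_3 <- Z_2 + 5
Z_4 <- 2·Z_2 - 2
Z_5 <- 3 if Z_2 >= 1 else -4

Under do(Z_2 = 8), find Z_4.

14

Under do(Z_2=8), the mechanism Z_2 <- -3·Z_1 - 2 is discarded; Z_2 is fixed at 8.
Z_4 = 2·Z_2 - 2  [with Z_2=8]  = 14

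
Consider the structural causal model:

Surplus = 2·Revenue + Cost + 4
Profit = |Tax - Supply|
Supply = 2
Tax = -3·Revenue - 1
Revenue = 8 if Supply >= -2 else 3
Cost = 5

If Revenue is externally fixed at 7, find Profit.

do(Revenue=7) replaces the equation Revenue = 8 if Supply >= -2 else 3 with the constant Revenue = 7.
Tax = -3·Revenue - 1  [with Revenue=7]  = -22
Profit = |Tax - Supply|  [with Tax=-22, Supply=2]  = 24

24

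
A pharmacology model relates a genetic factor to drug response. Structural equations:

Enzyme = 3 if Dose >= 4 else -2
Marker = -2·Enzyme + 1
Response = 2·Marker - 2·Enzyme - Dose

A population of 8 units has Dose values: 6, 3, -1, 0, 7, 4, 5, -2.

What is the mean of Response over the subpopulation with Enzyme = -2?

14

E[Response|Enzyme=-2] averages over only the 4 units with Enzyme=-2 (Dose = 3, -1, 0, -2): Response = 11, 15, 14, 16, mean 14.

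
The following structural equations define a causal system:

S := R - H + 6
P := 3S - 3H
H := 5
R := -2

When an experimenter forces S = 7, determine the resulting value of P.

The intervention breaks the incoming arrows to S: S := R - H + 6 no longer applies, and S = 7.
P = 3S - 3H  [with S=7, H=5]  = 6

6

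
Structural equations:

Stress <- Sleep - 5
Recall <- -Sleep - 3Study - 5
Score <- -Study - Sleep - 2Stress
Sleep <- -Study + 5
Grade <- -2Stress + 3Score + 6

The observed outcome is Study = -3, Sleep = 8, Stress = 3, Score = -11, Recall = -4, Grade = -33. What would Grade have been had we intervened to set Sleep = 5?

Under do(Sleep=5), the mechanism Sleep <- -Study + 5 is discarded; Sleep is fixed at 5.
Stress = Sleep - 5  [with Sleep=5]  = 0
Score = -Study - Sleep - 2Stress  [with Study=-3, Sleep=5, Stress=0]  = -2
Grade = -2Stress + 3Score + 6  [with Stress=0, Score=-2]  = 0

0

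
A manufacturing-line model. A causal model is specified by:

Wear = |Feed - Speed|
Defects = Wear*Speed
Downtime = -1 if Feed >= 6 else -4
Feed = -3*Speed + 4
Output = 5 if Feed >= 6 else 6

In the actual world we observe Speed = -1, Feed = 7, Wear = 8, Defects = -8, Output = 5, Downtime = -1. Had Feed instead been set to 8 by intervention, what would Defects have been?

Under do(Feed=8), the mechanism Feed = -3*Speed + 4 is discarded; Feed is fixed at 8.
Wear = |Feed - Speed|  [with Feed=8, Speed=-1]  = 9
Defects = Wear*Speed  [with Wear=9, Speed=-1]  = -9

-9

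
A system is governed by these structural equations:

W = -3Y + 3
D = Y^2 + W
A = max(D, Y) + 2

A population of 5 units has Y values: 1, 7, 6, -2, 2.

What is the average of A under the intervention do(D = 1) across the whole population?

Every unit gets D=1 under the intervention. A values become 3, 9, 8, 3, 4; E[A|do(D=1)] = 5.4.

5.4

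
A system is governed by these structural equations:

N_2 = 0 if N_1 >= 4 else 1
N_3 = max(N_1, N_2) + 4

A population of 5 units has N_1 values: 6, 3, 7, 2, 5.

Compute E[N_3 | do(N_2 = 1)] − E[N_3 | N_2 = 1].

Every unit gets N_2=1 under the intervention. N_3 values become 10, 7, 11, 6, 9; E[N_3|do(N_2=1)] = 8.6.
Observing N_2=1 restricts to units where N_2's equation naturally yields 1: N_1 ∈ {3, 2}. In that subpopulation N_3 = 7, 6, mean 6.5.
Difference = 8.6 − 6.5 = 2.1.

2.1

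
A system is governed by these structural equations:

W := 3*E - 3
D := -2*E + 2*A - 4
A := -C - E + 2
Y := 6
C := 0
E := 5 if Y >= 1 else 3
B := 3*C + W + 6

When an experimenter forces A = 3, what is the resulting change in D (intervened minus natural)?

12

Under do(A=3), the mechanism A := -C - E + 2 is discarded; A is fixed at 3.
E = 5 if Y >= 1 else 3  [with Y=6]  = 5
D = -2*E + 2*A - 4  [with E=5, A=3]  = -8
Without intervention: E = 5 if Y >= 1 else 3  [with Y=6]  = 5; A = -C - E + 2  [with C=0, E=5]  = -3; D = -2*E + 2*A - 4  [with E=5, A=-3]  = -20.
Change = -8 − (-20) = 12.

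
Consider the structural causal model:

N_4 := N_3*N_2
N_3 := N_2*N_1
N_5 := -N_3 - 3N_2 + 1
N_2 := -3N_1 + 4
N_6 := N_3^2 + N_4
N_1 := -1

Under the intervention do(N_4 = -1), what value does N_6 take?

48

Under do(N_4=-1), the mechanism N_4 := N_3*N_2 is discarded; N_4 is fixed at -1.
N_2 = -3N_1 + 4  [with N_1=-1]  = 7
N_3 = N_2*N_1  [with N_2=7, N_1=-1]  = -7
N_6 = N_3^2 + N_4  [with N_3=-7, N_4=-1]  = 48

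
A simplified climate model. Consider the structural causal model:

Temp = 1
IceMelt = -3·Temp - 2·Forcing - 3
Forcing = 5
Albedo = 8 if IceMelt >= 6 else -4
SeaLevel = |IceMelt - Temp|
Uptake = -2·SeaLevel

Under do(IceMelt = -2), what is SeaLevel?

3

do(IceMelt=-2) replaces the equation IceMelt = -3·Temp - 2·Forcing - 3 with the constant IceMelt = -2.
SeaLevel = |IceMelt - Temp|  [with IceMelt=-2, Temp=1]  = 3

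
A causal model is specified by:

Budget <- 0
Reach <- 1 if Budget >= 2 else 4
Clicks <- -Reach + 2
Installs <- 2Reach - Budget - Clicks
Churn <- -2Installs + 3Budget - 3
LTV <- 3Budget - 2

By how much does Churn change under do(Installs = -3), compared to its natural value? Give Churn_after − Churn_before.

Intervening sets Installs = -3 and removes its equation (Installs <- 2Reach - Budget - Clicks).
Churn = -2Installs + 3Budget - 3  [with Installs=-3, Budget=0]  = 3
Without intervention: Reach = 1 if Budget >= 2 else 4  [with Budget=0]  = 4; Clicks = -Reach + 2  [with Reach=4]  = -2; Installs = 2Reach - Budget - Clicks  [with Reach=4, Budget=0, Clicks=-2]  = 10; Churn = -2Installs + 3Budget - 3  [with Installs=10, Budget=0]  = -23.
Change = 3 − (-23) = 26.

26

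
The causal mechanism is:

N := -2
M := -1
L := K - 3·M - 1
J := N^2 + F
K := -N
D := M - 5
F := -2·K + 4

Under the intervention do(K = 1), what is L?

3

The intervention breaks the incoming arrows to K: K := -N no longer applies, and K = 1.
L = K - 3·M - 1  [with K=1, M=-1]  = 3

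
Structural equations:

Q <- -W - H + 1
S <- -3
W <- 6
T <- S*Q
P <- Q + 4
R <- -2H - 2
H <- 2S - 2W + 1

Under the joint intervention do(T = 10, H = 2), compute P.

The joint intervention fixes T = 10, H = 2, removing each variable's own equation.
Q = -W - H + 1  [with W=6, H=2]  = -7
P = Q + 4  [with Q=-7]  = -3

-3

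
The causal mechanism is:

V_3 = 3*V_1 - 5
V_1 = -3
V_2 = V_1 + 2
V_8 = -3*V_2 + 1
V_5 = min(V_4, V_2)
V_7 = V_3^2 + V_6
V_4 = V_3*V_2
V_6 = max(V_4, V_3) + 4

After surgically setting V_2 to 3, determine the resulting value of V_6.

Under do(V_2=3), the mechanism V_2 = V_1 + 2 is discarded; V_2 is fixed at 3.
V_3 = 3*V_1 - 5  [with V_1=-3]  = -14
V_4 = V_3*V_2  [with V_3=-14, V_2=3]  = -42
V_6 = max(V_4, V_3) + 4  [with V_4=-42, V_3=-14]  = -10

-10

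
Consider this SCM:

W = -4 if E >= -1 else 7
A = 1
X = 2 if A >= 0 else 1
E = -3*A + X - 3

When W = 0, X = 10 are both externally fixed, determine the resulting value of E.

4

Setting W = 0, X = 10 by intervention discards those variables' equations.
E = -3*A + X - 3  [with A=1, X=10]  = 4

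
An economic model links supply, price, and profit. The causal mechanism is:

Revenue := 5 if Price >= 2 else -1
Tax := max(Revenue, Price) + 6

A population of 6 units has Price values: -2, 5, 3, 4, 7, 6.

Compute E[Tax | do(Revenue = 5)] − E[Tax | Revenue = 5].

-0.1

Every unit gets Revenue=5 under the intervention. Tax values become 11, 11, 11, 11, 13, 12; E[Tax|do(Revenue=5)] = 11.5.
E[Tax|Revenue=5] averages over only the 5 units with Revenue=5 (Price = 5, 3, 4, 7, 6): Tax = 11, 11, 11, 13, 12, mean 11.6.
Difference = 11.5 − 11.6 = -0.1.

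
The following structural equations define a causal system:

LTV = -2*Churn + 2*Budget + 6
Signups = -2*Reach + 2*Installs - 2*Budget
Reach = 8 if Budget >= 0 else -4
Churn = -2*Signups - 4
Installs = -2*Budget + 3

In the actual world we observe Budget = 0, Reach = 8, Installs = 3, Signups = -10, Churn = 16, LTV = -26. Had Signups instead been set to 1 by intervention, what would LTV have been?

Under do(Signups=1), the mechanism Signups = -2*Reach + 2*Installs - 2*Budget is discarded; Signups is fixed at 1.
Churn = -2*Signups - 4  [with Signups=1]  = -6
LTV = -2*Churn + 2*Budget + 6  [with Churn=-6, Budget=0]  = 18

18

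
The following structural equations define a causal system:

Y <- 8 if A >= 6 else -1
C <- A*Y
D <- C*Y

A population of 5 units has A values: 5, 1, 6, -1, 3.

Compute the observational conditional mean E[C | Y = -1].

-2

Conditioning on Y=-1 selects the 4 unit(s) with A ∈ {5, 1, -1, 3}. Their C values: -5, -1, 1, -3. Mean = -2.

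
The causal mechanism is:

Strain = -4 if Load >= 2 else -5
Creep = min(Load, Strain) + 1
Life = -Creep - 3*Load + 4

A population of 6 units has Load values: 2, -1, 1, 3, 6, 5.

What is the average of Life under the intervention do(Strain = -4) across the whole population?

The intervention sets Strain=-4 in all 6 units regardless of Load. Recomputing Life per unit gives 1, 10, 4, -2, -11, -8; average -1.

-1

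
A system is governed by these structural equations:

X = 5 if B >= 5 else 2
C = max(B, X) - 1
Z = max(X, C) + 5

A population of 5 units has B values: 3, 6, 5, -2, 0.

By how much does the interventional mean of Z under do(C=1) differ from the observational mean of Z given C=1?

do(C=1) breaks C's dependence on B. With C=1 fixed, Z across the units is 7, 10, 10, 7, 7, mean 8.2.
Conditioning on C=1 selects the 2 unit(s) with B ∈ {-2, 0}. Their Z values: 7, 7. Mean = 7.
Difference = 8.2 − 7 = 1.2.

1.2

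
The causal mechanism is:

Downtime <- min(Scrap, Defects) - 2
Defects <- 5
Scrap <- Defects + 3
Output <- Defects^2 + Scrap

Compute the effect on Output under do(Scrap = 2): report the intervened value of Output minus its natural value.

The intervention breaks the incoming arrows to Scrap: Scrap <- Defects + 3 no longer applies, and Scrap = 2.
Output = Defects^2 + Scrap  [with Defects=5, Scrap=2]  = 27
Without intervention: Scrap = Defects + 3  [with Defects=5]  = 8; Output = Defects^2 + Scrap  [with Defects=5, Scrap=8]  = 33.
Change = 27 − 33 = -6.

-6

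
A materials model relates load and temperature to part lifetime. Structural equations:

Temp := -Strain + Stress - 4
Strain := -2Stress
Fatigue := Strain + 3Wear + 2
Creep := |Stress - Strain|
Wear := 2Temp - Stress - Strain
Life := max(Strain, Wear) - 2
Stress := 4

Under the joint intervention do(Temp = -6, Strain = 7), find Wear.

Setting Temp = -6, Strain = 7 by intervention discards those variables' equations.
Wear = 2Temp - Stress - Strain  [with Temp=-6, Stress=4, Strain=7]  = -23

-23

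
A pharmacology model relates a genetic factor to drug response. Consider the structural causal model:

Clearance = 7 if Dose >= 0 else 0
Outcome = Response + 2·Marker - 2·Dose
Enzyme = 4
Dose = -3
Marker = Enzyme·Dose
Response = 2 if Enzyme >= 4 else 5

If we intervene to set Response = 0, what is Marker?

Under do(Response=0), the mechanism Response = 2 if Enzyme >= 4 else 5 is discarded; Response is fixed at 0.
Since Marker is not a descendant of the intervened variable, it is unaffected.
Marker = Enzyme·Dose  [with Enzyme=4, Dose=-3]  = -12

-12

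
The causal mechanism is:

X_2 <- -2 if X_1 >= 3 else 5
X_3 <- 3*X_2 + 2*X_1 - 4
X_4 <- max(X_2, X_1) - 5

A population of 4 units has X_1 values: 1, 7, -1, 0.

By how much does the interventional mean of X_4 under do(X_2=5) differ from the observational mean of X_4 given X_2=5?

0.5

Under do(X_2=5), X_2's equation is replaced by X_2=5 for every unit. Per-unit X_4: 0, 2, 0, 0. Mean = 0.5.
Conditioning on X_2=5 selects the 3 unit(s) with X_1 ∈ {1, -1, 0}. Their X_4 values: 0, 0, 0. Mean = 0.
Difference = 0.5 − 0 = 0.5.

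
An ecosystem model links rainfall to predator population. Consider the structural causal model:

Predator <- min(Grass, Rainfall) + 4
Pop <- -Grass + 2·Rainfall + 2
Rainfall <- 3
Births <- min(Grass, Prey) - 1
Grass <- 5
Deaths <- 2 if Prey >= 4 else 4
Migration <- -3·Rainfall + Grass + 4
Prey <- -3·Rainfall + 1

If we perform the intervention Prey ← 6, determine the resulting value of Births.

4

do(Prey=6) replaces the equation Prey <- -3·Rainfall + 1 with the constant Prey = 6.
Births = min(Grass, Prey) - 1  [with Grass=5, Prey=6]  = 4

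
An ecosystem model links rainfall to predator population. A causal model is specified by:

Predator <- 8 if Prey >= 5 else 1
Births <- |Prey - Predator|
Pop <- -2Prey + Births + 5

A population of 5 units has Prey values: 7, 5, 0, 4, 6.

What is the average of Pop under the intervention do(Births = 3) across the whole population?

-0.8

do(Births=3) breaks Births's dependence on Prey. With Births=3 fixed, Pop across the units is -6, -2, 8, 0, -4, mean -0.8.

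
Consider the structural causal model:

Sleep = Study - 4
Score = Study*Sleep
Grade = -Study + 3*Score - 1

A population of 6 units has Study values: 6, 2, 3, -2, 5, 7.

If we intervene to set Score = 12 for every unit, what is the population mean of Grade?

The intervention sets Score=12 in all 6 units regardless of Study. Recomputing Grade per unit gives 29, 33, 32, 37, 30, 28; average 31.5.

31.5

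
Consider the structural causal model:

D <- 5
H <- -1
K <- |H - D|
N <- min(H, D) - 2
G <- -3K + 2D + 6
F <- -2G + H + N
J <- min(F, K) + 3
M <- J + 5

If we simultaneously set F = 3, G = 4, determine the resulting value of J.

Setting F = 3, G = 4 by intervention discards those variables' equations.
K = |H - D|  [with H=-1, D=5]  = 6
J = min(F, K) + 3  [with F=3, K=6]  = 6

6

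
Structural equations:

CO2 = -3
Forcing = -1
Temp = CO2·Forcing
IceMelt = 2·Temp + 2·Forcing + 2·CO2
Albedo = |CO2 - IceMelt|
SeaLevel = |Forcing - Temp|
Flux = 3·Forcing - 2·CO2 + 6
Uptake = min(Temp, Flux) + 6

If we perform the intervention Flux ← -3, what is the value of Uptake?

do(Flux=-3) replaces the equation Flux = 3·Forcing - 2·CO2 + 6 with the constant Flux = -3.
Temp = CO2·Forcing  [with CO2=-3, Forcing=-1]  = 3
Uptake = min(Temp, Flux) + 6  [with Temp=3, Flux=-3]  = 3

3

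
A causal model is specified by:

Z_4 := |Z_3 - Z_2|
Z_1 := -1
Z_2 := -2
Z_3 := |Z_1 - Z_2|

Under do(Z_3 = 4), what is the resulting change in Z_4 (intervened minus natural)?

The intervention breaks the incoming arrows to Z_3: Z_3 := |Z_1 - Z_2| no longer applies, and Z_3 = 4.
Z_4 = |Z_3 - Z_2|  [with Z_3=4, Z_2=-2]  = 6
Without intervention: Z_3 = |Z_1 - Z_2|  [with Z_1=-1, Z_2=-2]  = 1; Z_4 = |Z_3 - Z_2|  [with Z_3=1, Z_2=-2]  = 3.
Change = 6 − 3 = 3.

3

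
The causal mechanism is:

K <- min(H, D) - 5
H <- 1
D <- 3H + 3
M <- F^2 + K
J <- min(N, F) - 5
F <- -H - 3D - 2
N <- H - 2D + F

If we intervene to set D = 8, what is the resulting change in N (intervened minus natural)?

Under do(D=8), the mechanism D <- 3H + 3 is discarded; D is fixed at 8.
F = -H - 3D - 2  [with H=1, D=8]  = -27
N = H - 2D + F  [with H=1, D=8, F=-27]  = -42
Without intervention: D = 3H + 3  [with H=1]  = 6; F = -H - 3D - 2  [with H=1, D=6]  = -21; N = H - 2D + F  [with H=1, D=6, F=-21]  = -32.
Change = -42 − (-32) = -10.

-10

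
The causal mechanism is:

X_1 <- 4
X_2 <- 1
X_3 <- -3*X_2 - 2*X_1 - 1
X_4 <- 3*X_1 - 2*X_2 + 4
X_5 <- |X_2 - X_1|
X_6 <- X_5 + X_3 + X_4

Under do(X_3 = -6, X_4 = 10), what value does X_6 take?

Setting X_3 = -6, X_4 = 10 by intervention discards those variables' equations.
X_5 = |X_2 - X_1|  [with X_2=1, X_1=4]  = 3
X_6 = X_5 + X_3 + X_4  [with X_5=3, X_3=-6, X_4=10]  = 7

7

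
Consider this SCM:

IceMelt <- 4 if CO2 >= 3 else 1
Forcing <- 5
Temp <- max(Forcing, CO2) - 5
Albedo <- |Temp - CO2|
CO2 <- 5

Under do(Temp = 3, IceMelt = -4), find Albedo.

2

Setting Temp = 3, IceMelt = -4 by intervention discards those variables' equations.
Albedo = |Temp - CO2|  [with Temp=3, CO2=5]  = 2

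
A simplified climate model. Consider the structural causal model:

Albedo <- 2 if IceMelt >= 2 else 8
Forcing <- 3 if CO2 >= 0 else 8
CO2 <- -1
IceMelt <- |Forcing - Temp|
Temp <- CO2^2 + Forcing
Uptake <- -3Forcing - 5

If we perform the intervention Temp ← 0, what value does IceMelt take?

8

The intervention breaks the incoming arrows to Temp: Temp <- CO2^2 + Forcing no longer applies, and Temp = 0.
Forcing = 3 if CO2 >= 0 else 8  [with CO2=-1]  = 8
IceMelt = |Forcing - Temp|  [with Forcing=8, Temp=0]  = 8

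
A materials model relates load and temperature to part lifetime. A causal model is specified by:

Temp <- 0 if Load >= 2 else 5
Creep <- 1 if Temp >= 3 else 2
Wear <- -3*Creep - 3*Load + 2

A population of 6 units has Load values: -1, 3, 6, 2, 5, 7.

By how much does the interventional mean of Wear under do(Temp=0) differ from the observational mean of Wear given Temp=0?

The intervention sets Temp=0 in all 6 units regardless of Load. Recomputing Wear per unit gives -1, -13, -22, -10, -19, -25; average -15.
Conditioning on Temp=0 selects the 5 unit(s) with Load ∈ {3, 6, 2, 5, 7}. Their Wear values: -13, -22, -10, -19, -25. Mean = -17.8.
Difference = -15 − (-17.8) = 2.8.

2.8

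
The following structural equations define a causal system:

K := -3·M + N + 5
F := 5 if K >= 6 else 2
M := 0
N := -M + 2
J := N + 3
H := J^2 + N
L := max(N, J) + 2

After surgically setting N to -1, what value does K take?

4

Under do(N=-1), the mechanism N := -M + 2 is discarded; N is fixed at -1.
K = -3·M + N + 5  [with M=0, N=-1]  = 4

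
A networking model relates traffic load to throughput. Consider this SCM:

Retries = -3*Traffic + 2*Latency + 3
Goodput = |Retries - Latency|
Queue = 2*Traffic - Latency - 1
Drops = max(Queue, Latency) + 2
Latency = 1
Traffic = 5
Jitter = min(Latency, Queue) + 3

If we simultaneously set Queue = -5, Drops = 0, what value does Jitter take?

Setting Queue = -5, Drops = 0 by intervention discards those variables' equations.
Jitter = min(Latency, Queue) + 3  [with Latency=1, Queue=-5]  = -2

-2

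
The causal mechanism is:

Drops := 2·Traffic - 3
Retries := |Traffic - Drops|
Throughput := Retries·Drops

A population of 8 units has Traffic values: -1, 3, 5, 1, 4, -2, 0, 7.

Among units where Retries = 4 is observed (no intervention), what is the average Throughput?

12

E[Throughput|Retries=4] averages over only the 2 units with Retries=4 (Traffic = -1, 7): Throughput = -20, 44, mean 12.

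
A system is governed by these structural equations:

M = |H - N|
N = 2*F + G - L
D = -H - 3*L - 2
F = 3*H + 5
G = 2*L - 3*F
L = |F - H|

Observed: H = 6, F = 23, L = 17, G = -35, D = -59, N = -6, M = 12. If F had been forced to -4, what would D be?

do(F=-4) replaces the equation F = 3*H + 5 with the constant F = -4.
L = |F - H|  [with F=-4, H=6]  = 10
D = -H - 3*L - 2  [with H=6, L=10]  = -38

-38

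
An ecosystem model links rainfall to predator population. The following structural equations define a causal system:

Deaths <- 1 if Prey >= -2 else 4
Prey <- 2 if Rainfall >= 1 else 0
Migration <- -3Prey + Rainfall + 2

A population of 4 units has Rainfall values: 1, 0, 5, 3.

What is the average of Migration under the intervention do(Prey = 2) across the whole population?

-1.75

do(Prey=2) breaks Prey's dependence on Rainfall. With Prey=2 fixed, Migration across the units is -3, -4, 1, -1, mean -1.75.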